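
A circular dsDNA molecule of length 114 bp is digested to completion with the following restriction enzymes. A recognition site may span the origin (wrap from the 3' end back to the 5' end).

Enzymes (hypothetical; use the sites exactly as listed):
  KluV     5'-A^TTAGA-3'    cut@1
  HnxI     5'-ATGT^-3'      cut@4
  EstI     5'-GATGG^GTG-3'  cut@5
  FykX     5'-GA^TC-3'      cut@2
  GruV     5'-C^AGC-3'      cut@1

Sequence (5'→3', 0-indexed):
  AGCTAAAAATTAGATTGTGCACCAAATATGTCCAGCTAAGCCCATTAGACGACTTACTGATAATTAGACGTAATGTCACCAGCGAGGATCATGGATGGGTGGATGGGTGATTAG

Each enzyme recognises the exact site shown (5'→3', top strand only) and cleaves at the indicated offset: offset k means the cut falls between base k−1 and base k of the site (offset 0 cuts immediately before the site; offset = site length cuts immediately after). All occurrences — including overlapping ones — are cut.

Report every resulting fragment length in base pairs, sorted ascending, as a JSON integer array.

Scan for sites:
  KluV ATTAGA/1: at [8, 43, 62, 109] ⇒ [9, 44, 63, 110]
  HnxI ATGT/4: at [27, 72] ⇒ [31, 76]
  EstI GATGGGTG/5: at [93, 101] ⇒ [98, 106]
  FykX GATC/2: at [86] ⇒ [88]
  GruV CAGC/1: at [32, 79] ⇒ [33, 80]

All cut coordinates (distinct, sorted): [9, 31, 33, 44, 63, 76, 80, 88, 98, 106, 110]

Fragment lengths:
  9→31: 22 bp
  31→33: 2 bp
  33→44: 11 bp
  44→63: 19 bp
  63→76: 13 bp
  76→80: 4 bp
  80→88: 8 bp
  88→98: 10 bp
  98→106: 8 bp
  106→110: 4 bp
  110→9 (wrap): 114-110+9 = 13 bp

[2,4,4,8,8,10,11,13,13,19,22]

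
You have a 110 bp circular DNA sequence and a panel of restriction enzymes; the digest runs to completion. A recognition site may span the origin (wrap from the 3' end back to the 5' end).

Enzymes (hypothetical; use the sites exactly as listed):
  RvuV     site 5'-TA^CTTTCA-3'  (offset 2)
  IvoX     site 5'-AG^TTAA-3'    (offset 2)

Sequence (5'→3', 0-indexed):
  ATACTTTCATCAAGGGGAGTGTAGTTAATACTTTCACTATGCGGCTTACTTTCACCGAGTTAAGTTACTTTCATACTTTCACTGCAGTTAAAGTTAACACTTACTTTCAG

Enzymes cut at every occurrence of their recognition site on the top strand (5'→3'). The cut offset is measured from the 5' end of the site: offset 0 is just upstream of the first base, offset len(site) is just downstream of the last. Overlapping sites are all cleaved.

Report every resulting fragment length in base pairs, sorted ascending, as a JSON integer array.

[6,6,8,8,10,10,11,12,18,21]

Site scan:
  RvuV (TACTTTCA, off=2): starts [1, 28, 46, 65, 73, 101] → cuts [3, 30, 48, 67, 75, 103]
  IvoX (AGTTAA, off=2): starts [22, 57, 85, 91] → cuts [24, 59, 87, 93]

All cut coordinates (distinct, sorted): [3, 24, 30, 48, 59, 67, 75, 87, 93, 103]

Fragment lengths:
  3→24: 21 bp
  24→30: 6 bp
  30→48: 18 bp
  48→59: 11 bp
  59→67: 8 bp
  67→75: 8 bp
  75→87: 12 bp
  87→93: 6 bp
  93→103: 10 bp
  103→3 (wrap): 110-103+3 = 10 bp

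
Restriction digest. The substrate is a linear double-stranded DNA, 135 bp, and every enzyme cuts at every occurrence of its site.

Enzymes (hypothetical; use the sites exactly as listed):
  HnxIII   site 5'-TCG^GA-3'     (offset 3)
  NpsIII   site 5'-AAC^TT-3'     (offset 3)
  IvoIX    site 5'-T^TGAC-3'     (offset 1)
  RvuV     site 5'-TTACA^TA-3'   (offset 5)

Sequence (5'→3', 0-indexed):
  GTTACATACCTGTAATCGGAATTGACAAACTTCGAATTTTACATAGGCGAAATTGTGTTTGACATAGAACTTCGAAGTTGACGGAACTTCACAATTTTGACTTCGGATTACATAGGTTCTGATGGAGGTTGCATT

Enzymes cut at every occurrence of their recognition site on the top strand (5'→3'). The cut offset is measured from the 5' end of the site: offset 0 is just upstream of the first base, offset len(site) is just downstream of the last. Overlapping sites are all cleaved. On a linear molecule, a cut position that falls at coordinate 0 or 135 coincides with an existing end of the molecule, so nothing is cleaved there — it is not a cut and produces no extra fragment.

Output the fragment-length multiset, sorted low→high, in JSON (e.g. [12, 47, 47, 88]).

[4,6,7,8,8,8,9,10,11,12,13,16,23]

Scan for sites:
  HnxIII TCGGA/3: at [15, 102] ⇒ [18, 105]
  NpsIII AACTT/3: at [27, 67, 84] ⇒ [30, 70, 87]
  IvoIX TTGAC/1: at [21, 58, 77, 96] ⇒ [22, 59, 78, 97]
  RvuV TTACATA/5: at [1, 38, 107] ⇒ [6, 43, 112]

Pooled cuts: [6, 18, 22, 30, 43, 59, 70, 78, 87, 97, 105, 112]

Fragment lengths:
  [0,6): 6 bp
  [6,18): 12 bp
  [18,22): 4 bp
  [22,30): 8 bp
  [30,43): 13 bp
  [43,59): 16 bp
  [59,70): 11 bp
  [70,78): 8 bp
  [78,87): 9 bp
  [87,97): 10 bp
  [97,105): 8 bp
  [105,112): 7 bp
  [112,135): 23 bp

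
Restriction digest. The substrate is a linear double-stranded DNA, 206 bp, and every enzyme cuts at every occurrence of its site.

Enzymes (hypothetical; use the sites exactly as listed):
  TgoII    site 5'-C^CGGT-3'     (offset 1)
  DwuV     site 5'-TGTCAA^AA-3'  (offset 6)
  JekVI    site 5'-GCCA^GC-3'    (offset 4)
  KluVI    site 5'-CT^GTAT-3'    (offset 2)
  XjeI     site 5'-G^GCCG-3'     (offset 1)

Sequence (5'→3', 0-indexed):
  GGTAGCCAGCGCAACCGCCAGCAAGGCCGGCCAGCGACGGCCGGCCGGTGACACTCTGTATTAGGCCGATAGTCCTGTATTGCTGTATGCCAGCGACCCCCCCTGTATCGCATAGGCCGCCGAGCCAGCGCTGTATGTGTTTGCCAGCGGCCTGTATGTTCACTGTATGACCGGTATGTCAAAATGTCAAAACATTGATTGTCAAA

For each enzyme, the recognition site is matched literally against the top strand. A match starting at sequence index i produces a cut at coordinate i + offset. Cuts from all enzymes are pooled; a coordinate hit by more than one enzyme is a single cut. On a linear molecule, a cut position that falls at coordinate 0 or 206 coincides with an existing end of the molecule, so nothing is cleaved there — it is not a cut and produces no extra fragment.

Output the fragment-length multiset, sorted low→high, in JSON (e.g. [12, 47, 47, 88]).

[2,4,5,5,6,7,7,7,8,8,8,8,8,11,11,11,12,12,12,12,12,14,16]

Per-enzyme occurrences:
  TgoII CCGGT/1: at [44, 170] ⇒ [45, 171]
  DwuV TGTCAAAA/6: at [176, 184] ⇒ [182, 190]
  JekVI GCCAGC/4: at [4, 16, 29, 88, 123, 142] ⇒ [8, 20, 33, 92, 127, 146]
  KluVI CTGTAT/2: at [55, 74, 82, 102, 130, 151, 162] ⇒ [57, 76, 84, 104, 132, 153, 164]
  XjeI GGCCG/1: at [24, 38, 42, 63, 114] ⇒ [25, 39, 43, 64, 115]

Pooled cuts: [8, 20, 25, 33, 39, 43, 45, 57, 64, 76, 84, 92, 104, 115, 127, 132, 146, 153, 164, 171, 182, 190]

Fragment lengths:
  [0,8): 8 bp
  [8,20): 12 bp
  [20,25): 5 bp
  [25,33): 8 bp
  [33,39): 6 bp
  [39,43): 4 bp
  [43,45): 2 bp
  [45,57): 12 bp
  [57,64): 7 bp
  [64,76): 12 bp
  [76,84): 8 bp
  [84,92): 8 bp
  [92,104): 12 bp
  [104,115): 11 bp
  [115,127): 12 bp
  [127,132): 5 bp
  [132,146): 14 bp
  [146,153): 7 bp
  [153,164): 11 bp
  [164,171): 7 bp
  [171,182): 11 bp
  [182,190): 8 bp
  [190,206): 16 bp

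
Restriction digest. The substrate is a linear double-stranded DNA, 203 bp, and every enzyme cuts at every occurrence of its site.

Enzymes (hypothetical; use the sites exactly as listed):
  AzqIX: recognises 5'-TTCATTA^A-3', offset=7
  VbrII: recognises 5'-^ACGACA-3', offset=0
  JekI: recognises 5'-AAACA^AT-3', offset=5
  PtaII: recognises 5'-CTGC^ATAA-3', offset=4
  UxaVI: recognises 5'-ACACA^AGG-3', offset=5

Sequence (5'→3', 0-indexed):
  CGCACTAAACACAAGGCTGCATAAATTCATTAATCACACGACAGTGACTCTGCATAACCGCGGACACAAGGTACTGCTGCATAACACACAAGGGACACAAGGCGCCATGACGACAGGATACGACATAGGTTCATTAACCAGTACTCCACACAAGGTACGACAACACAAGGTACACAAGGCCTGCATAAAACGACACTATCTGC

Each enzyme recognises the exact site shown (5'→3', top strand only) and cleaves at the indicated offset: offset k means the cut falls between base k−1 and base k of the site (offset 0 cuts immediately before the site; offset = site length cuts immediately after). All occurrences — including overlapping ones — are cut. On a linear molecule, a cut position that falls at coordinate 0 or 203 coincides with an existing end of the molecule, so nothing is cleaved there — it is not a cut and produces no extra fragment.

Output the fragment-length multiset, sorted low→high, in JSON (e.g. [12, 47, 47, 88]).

Scan for sites:
  AzqIX TTCATTAA/7: at [25, 129] ⇒ [32, 136]
  VbrII ACGACA/0: at [37, 109, 119, 156, 189] ⇒ [37, 109, 119, 156, 189]
  JekI (AAACAAT, off=5): no sites
  PtaII CTGCATAA/4: at [16, 49, 76, 180] ⇒ [20, 53, 80, 184]
  UxaVI ACACAAGG/5: at [8, 63, 85, 94, 147, 162, 171] ⇒ [13, 68, 90, 99, 152, 167, 176]

Pooled cuts: [13, 20, 32, 37, 53, 68, 80, 90, 99, 109, 119, 136, 152, 156, 167, 176, 184, 189]

Fragment lengths:
  [0,13): 13 bp
  [13,20): 7 bp
  [20,32): 12 bp
  [32,37): 5 bp
  [37,53): 16 bp
  [53,68): 15 bp
  [68,80): 12 bp
  [80,90): 10 bp
  [90,99): 9 bp
  [99,109): 10 bp
  [109,119): 10 bp
  [119,136): 17 bp
  [136,152): 16 bp
  [152,156): 4 bp
  [156,167): 11 bp
  [167,176): 9 bp
  [176,184): 8 bp
  [184,189): 5 bp
  [189,203): 14 bp

[4,5,5,7,8,9,9,10,10,10,11,12,12,13,14,15,16,16,17]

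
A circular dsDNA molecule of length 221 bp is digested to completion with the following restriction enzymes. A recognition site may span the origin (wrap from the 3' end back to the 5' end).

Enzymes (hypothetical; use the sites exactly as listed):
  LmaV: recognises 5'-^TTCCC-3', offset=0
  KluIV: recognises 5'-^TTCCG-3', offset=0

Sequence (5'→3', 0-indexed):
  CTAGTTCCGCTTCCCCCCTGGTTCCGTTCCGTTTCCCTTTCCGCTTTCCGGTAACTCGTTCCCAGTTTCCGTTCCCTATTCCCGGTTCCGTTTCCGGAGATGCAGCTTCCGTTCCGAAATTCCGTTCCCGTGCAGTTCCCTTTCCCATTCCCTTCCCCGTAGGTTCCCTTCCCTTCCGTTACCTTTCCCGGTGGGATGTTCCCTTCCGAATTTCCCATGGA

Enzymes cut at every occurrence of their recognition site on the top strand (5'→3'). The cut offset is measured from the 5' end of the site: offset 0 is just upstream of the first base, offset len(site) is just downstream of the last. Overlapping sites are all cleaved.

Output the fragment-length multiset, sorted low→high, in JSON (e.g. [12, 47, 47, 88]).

[5,5,5,5,5,5,5,5,6,6,6,6,6,6,7,7,7,8,8,8,11,11,11,11,13,14,14,15]

Site scan:
  LmaV TTCCC/0: at [10, 32, 58, 71, 78, 124, 135, 141, 147, 152, 163, 168, 184, 198, 211] ⇒ [10, 32, 58, 71, 78, 124, 135, 141, 147, 152, 163, 168, 184, 198, 211]
  KluIV TTCCG/0: at [4, 21, 26, 38, 45, 66, 85, 91, 106, 111, 119, 173, 203] ⇒ [4, 21, 26, 38, 45, 66, 85, 91, 106, 111, 119, 173, 203]

All cut coordinates (distinct, sorted): [4, 10, 21, 26, 32, 38, 45, 58, 66, 71, 78, 85, 91, 106, 111, 119, 124, 135, 141, 147, 152, 163, 168, 173, 184, 198, 203, 211]

Fragment lengths:
  4→10: 6 bp
  10→21: 11 bp
  21→26: 5 bp
  26→32: 6 bp
  32→38: 6 bp
  38→45: 7 bp
  45→58: 13 bp
  58→66: 8 bp
  66→71: 5 bp
  71→78: 7 bp
  78→85: 7 bp
  85→91: 6 bp
  91→106: 15 bp
  106→111: 5 bp
  111→119: 8 bp
  119→124: 5 bp
  124→135: 11 bp
  135→141: 6 bp
  141→147: 6 bp
  147→152: 5 bp
  152→163: 11 bp
  163→168: 5 bp
  168→173: 5 bp
  173→184: 11 bp
  184→198: 14 bp
  198→203: 5 bp
  203→211: 8 bp
  211→4 (wrap): 221-211+4 = 14 bp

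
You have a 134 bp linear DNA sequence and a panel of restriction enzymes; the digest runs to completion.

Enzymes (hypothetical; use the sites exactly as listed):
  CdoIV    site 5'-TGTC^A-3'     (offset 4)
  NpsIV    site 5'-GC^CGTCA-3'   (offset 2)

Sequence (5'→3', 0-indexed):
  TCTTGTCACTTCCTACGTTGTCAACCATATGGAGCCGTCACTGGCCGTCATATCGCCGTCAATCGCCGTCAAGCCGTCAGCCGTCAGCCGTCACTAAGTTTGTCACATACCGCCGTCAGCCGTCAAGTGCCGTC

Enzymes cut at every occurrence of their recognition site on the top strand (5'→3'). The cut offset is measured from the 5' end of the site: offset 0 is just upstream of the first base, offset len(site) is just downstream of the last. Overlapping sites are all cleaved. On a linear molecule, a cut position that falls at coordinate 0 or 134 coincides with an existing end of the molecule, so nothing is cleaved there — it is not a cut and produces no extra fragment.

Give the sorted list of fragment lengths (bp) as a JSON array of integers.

Per-enzyme occurrences:
  CdoIV TGTCA/4: at [3, 18, 100] ⇒ [7, 22, 104]
  NpsIV GCCGTCA/2: at [33, 43, 54, 64, 72, 79, 86, 111, 118] ⇒ [35, 45, 56, 66, 74, 81, 88, 113, 120]

Pooled cuts: [7, 22, 35, 45, 56, 66, 74, 81, 88, 104, 113, 120]

Fragments:
  [0,7): 7 bp
  [7,22): 15 bp
  [22,35): 13 bp
  [35,45): 10 bp
  [45,56): 11 bp
  [56,66): 10 bp
  [66,74): 8 bp
  [74,81): 7 bp
  [81,88): 7 bp
  [88,104): 16 bp
  [104,113): 9 bp
  [113,120): 7 bp
  [120,134): 14 bp

[7,7,7,7,8,9,10,10,11,13,14,15,16]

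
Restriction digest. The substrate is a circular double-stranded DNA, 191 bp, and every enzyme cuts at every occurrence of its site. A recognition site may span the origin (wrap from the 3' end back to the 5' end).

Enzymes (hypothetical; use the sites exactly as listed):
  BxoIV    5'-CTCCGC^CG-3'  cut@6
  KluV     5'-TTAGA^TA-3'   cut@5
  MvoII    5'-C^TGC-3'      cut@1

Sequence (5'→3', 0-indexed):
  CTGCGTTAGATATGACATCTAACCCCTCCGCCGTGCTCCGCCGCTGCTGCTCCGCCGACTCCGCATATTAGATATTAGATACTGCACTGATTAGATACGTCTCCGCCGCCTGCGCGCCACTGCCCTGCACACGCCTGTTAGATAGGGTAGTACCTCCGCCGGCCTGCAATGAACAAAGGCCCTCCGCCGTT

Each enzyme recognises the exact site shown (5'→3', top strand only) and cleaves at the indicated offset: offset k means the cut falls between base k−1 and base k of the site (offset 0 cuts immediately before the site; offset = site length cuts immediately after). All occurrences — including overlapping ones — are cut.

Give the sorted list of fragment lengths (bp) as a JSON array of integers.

[3,3,3,4,5,5,5,7,8,9,10,10,11,13,17,17,17,21,23]

Site scan:
  BxoIV CTCCGCCG/6: at [25, 35, 49, 100, 153, 181] ⇒ [31, 41, 55, 106, 159, 187]
  KluV TTAGATA/5: at [5, 67, 74, 90, 137] ⇒ [10, 72, 79, 95, 142]
  MvoII CTGC/1: at [0, 43, 46, 81, 109, 119, 124, 163] ⇒ [1, 44, 47, 82, 110, 120, 125, 164]

Pooled cuts: [1, 10, 31, 41, 44, 47, 55, 72, 79, 82, 95, 106, 110, 120, 125, 142, 159, 164, 187]

Fragment lengths:
  1→10: 9 bp
  10→31: 21 bp
  31→41: 10 bp
  41→44: 3 bp
  44→47: 3 bp
  47→55: 8 bp
  55→72: 17 bp
  72→79: 7 bp
  79→82: 3 bp
  82→95: 13 bp
  95→106: 11 bp
  106→110: 4 bp
  110→120: 10 bp
  120→125: 5 bp
  125→142: 17 bp
  142→159: 17 bp
  159→164: 5 bp
  164→187: 23 bp
  187→1 (wrap): 191-187+1 = 5 bp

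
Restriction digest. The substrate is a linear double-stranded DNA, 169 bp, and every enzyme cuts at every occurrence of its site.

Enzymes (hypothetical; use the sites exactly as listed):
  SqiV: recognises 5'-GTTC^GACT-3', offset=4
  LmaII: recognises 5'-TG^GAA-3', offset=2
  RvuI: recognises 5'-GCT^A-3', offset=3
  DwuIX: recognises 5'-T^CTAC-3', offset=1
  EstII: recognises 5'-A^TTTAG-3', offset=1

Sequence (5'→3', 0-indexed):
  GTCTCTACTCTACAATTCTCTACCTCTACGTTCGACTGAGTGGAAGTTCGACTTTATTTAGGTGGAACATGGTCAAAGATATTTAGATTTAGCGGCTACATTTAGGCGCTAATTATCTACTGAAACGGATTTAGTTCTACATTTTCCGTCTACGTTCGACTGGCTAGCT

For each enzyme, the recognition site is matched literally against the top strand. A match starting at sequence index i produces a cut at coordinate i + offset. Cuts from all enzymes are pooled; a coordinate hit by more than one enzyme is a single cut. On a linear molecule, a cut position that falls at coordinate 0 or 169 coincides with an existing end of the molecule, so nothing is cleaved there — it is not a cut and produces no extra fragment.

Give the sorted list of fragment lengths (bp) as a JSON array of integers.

Site scan:
  SqiV GTTCGACT/4: at [29, 45, 153] ⇒ [33, 49, 157]
  LmaII TGGAA/2: at [40, 62] ⇒ [42, 64]
  RvuI GCTA/3: at [94, 107, 162] ⇒ [97, 110, 165]
  DwuIX TCTAC/1: at [3, 8, 18, 24, 115, 135, 148] ⇒ [4, 9, 19, 25, 116, 136, 149]
  EstII ATTTAG/1: at [55, 80, 86, 99, 128] ⇒ [56, 81, 87, 100, 129]

All cut coordinates (distinct, sorted): [4, 9, 19, 25, 33, 42, 49, 56, 64, 81, 87, 97, 100, 110, 116, 129, 136, 149, 157, 165]

Fragments:
  [0,4): 4 bp
  [4,9): 5 bp
  [9,19): 10 bp
  [19,25): 6 bp
  [25,33): 8 bp
  [33,42): 9 bp
  [42,49): 7 bp
  [49,56): 7 bp
  [56,64): 8 bp
  [64,81): 17 bp
  [81,87): 6 bp
  [87,97): 10 bp
  [97,100): 3 bp
  [100,110): 10 bp
  [110,116): 6 bp
  [116,129): 13 bp
  [129,136): 7 bp
  [136,149): 13 bp
  [149,157): 8 bp
  [157,165): 8 bp
  [165,169): 4 bp

[3,4,4,5,6,6,6,7,7,7,8,8,8,8,9,10,10,10,13,13,17]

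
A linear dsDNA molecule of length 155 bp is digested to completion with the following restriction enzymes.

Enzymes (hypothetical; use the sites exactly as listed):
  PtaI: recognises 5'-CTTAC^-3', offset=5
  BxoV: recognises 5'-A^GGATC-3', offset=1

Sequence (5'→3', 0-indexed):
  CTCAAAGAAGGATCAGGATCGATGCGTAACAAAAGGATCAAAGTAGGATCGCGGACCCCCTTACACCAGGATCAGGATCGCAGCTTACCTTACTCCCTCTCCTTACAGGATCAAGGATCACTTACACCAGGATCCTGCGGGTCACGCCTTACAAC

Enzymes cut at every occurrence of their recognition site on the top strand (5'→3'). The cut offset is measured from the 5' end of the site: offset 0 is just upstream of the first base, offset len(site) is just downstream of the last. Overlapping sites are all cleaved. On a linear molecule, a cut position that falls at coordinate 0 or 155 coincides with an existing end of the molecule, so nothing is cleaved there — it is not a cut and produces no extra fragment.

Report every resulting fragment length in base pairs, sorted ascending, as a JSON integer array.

[1,3,4,4,5,6,6,7,9,11,11,13,14,19,19,23]

Per-enzyme occurrences:
  PtaI CTTAC/5: at [59, 83, 88, 101, 120, 147] ⇒ [64, 88, 93, 106, 125, 152]
  BxoV AGGATC/1: at [8, 14, 33, 44, 67, 73, 106, 113, 128] ⇒ [9, 15, 34, 45, 68, 74, 107, 114, 129]

All cut coordinates (distinct, sorted): [9, 15, 34, 45, 64, 68, 74, 88, 93, 106, 107, 114, 125, 129, 152]

Fragment lengths:
  [0,9): 9 bp
  [9,15): 6 bp
  [15,34): 19 bp
  [34,45): 11 bp
  [45,64): 19 bp
  [64,68): 4 bp
  [68,74): 6 bp
  [74,88): 14 bp
  [88,93): 5 bp
  [93,106): 13 bp
  [106,107): 1 bp
  [107,114): 7 bp
  [114,125): 11 bp
  [125,129): 4 bp
  [129,152): 23 bp
  [152,155): 3 bp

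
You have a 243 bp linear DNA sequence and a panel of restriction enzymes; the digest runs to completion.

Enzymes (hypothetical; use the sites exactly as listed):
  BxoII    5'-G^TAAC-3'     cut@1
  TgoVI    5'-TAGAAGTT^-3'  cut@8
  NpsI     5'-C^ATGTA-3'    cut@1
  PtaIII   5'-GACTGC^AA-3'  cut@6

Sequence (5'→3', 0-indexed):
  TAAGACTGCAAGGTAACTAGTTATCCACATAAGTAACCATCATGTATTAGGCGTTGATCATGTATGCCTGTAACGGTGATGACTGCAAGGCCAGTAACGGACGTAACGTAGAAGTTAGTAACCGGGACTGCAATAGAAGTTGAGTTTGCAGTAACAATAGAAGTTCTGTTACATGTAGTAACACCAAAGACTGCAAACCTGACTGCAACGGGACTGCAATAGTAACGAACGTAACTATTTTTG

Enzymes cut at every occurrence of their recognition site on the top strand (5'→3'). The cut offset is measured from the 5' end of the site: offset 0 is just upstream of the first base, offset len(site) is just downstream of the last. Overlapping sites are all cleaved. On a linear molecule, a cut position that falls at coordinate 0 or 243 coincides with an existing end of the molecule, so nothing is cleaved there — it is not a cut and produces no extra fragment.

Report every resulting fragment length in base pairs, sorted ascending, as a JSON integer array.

[2,4,5,6,7,8,8,9,9,9,10,10,11,11,12,12,13,13,14,16,16,18,20]

Per-enzyme occurrences:
  BxoII GTAAC/1: at [12, 32, 69, 93, 102, 117, 150, 177, 221, 230] ⇒ [13, 33, 70, 94, 103, 118, 151, 178, 222, 231]
  TgoVI TAGAAGTT/8: at [108, 133, 157] ⇒ [116, 141, 165]
  NpsI CATGTA/1: at [40, 58, 171] ⇒ [41, 59, 172]
  PtaIII GACTGCAA/6: at [3, 80, 125, 188, 200, 211] ⇒ [9, 86, 131, 194, 206, 217]

Pooled cuts: [9, 13, 33, 41, 59, 70, 86, 94, 103, 116, 118, 131, 141, 151, 165, 172, 178, 194, 206, 217, 222, 231]

Fragment lengths:
  [0,9): 9 bp
  [9,13): 4 bp
  [13,33): 20 bp
  [33,41): 8 bp
  [41,59): 18 bp
  [59,70): 11 bp
  [70,86): 16 bp
  [86,94): 8 bp
  [94,103): 9 bp
  [103,116): 13 bp
  [116,118): 2 bp
  [118,131): 13 bp
  [131,141): 10 bp
  [141,151): 10 bp
  [151,165): 14 bp
  [165,172): 7 bp
  [172,178): 6 bp
  [178,194): 16 bp
  [194,206): 12 bp
  [206,217): 11 bp
  [217,222): 5 bp
  [222,231): 9 bp
  [231,243): 12 bp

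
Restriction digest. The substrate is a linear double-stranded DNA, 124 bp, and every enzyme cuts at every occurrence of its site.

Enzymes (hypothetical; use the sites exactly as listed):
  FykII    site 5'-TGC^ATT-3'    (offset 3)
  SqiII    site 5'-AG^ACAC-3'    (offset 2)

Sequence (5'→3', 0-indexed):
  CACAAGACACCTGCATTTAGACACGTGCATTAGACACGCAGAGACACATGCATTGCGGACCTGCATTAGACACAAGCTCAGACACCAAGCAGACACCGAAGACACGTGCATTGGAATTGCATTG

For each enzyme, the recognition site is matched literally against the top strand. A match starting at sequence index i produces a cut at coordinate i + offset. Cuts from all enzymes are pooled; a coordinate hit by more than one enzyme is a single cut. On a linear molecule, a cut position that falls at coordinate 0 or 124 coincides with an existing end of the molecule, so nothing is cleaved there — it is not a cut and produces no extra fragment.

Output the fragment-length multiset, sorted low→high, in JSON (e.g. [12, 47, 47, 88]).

[4,5,5,6,6,8,8,8,8,9,10,11,11,12,13]

Scan for sites:
  FykII (TGCATT, off=3): starts [11, 25, 48, 61, 106, 117] → cuts [14, 28, 51, 64, 109, 120]
  SqiII (AGACAC, off=2): starts [4, 18, 31, 41, 67, 79, 90, 99] → cuts [6, 20, 33, 43, 69, 81, 92, 101]

All cut coordinates (distinct, sorted): [6, 14, 20, 28, 33, 43, 51, 64, 69, 81, 92, 101, 109, 120]

Fragment lengths:
  [0,6): 6 bp
  [6,14): 8 bp
  [14,20): 6 bp
  [20,28): 8 bp
  [28,33): 5 bp
  [33,43): 10 bp
  [43,51): 8 bp
  [51,64): 13 bp
  [64,69): 5 bp
  [69,81): 12 bp
  [81,92): 11 bp
  [92,101): 9 bp
  [101,109): 8 bp
  [109,120): 11 bp
  [120,124): 4 bp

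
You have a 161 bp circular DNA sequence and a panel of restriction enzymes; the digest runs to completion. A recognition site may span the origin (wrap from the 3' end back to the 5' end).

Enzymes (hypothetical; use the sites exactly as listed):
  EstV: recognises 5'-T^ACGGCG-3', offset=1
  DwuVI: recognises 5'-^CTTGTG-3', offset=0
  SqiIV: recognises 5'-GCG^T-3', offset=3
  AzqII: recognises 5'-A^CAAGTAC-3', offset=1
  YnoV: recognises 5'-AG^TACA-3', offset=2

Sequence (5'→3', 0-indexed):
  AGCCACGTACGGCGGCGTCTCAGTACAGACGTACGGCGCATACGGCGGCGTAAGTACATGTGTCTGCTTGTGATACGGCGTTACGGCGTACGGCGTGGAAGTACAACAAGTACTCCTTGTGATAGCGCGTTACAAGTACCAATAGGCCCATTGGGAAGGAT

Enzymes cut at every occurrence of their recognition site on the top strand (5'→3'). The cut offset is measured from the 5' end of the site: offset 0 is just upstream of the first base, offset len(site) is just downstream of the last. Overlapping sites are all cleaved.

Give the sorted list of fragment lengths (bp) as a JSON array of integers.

Per-enzyme occurrences:
  EstV (TACGGCG, off=1): starts [7, 31, 40, 73, 81, 88] → cuts [8, 32, 41, 74, 82, 89]
  DwuVI (CTTGTG, off=0): starts [66, 115] → cuts [66, 115]
  SqiIV (GCGT, off=3): starts [14, 47, 77, 85, 92, 126] → cuts [17, 50, 80, 88, 95, 129]
  AzqII (ACAAGTAC, off=1): starts [105, 131] → cuts [106, 132]
  YnoV (AGTACA, off=2): starts [21, 52, 99] → cuts [23, 54, 101]

All cut coordinates (distinct, sorted): [8, 17, 23, 32, 41, 50, 54, 66, 74, 80, 82, 88, 89, 95, 101, 106, 115, 129, 132]

Fragment lengths:
  8→17: 9 bp
  17→23: 6 bp
  23→32: 9 bp
  32→41: 9 bp
  41→50: 9 bp
  50→54: 4 bp
  54→66: 12 bp
  66→74: 8 bp
  74→80: 6 bp
  80→82: 2 bp
  82→88: 6 bp
  88→89: 1 bp
  89→95: 6 bp
  95→101: 6 bp
  101→106: 5 bp
  106→115: 9 bp
  115→129: 14 bp
  129→132: 3 bp
  132→8 (wrap): 161-132+8 = 37 bp

[1,2,3,4,5,6,6,6,6,6,8,9,9,9,9,9,12,14,37]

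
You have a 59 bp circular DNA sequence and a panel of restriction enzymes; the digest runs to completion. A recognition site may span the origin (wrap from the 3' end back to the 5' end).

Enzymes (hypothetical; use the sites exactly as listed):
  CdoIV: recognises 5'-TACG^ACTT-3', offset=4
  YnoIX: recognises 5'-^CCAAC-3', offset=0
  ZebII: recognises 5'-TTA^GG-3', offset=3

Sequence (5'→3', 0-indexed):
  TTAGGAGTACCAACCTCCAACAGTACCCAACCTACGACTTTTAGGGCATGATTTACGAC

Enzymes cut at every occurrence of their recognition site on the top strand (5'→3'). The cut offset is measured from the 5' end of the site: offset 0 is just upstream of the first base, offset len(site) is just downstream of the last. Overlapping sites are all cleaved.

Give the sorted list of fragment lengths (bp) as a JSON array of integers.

[5,6,7,7,10,10,14]

Per-enzyme occurrences:
  CdoIV TACGACTT/4: at [32, 53] ⇒ [36, 57]
  YnoIX CCAAC/0: at [9, 16, 26] ⇒ [9, 16, 26]
  ZebII TTAGG/3: at [0, 40] ⇒ [3, 43]

All cut coordinates (distinct, sorted): [3, 9, 16, 26, 36, 43, 57]

Fragments:
  3→9: 6 bp
  9→16: 7 bp
  16→26: 10 bp
  26→36: 10 bp
  36→43: 7 bp
  43→57: 14 bp
  57→3 (wrap): 59-57+3 = 5 bp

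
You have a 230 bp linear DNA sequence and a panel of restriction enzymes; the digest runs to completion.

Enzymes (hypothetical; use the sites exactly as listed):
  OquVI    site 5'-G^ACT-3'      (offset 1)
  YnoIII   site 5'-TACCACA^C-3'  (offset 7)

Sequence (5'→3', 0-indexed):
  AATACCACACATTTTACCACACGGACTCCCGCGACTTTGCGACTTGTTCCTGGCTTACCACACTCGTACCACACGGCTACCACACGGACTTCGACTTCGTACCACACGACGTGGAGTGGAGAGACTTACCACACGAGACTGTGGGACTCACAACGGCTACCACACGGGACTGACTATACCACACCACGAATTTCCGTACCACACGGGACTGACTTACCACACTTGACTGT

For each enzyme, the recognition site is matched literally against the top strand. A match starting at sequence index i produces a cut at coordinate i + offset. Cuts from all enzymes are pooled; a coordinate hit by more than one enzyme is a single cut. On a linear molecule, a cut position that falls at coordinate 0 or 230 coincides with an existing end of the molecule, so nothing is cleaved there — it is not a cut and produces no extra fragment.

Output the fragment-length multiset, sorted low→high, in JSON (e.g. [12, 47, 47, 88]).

Scan for sites:
  OquVI GACT/1: at [23, 32, 40, 86, 92, 122, 136, 144, 167, 171, 206, 210, 224] ⇒ [24, 33, 41, 87, 93, 123, 137, 145, 168, 172, 207, 211, 225]
  YnoIII TACCACAC/7: at [2, 14, 55, 66, 77, 99, 126, 157, 176, 196, 214] ⇒ [9, 21, 62, 73, 84, 106, 133, 164, 183, 203, 221]

Pooled cuts: [9, 21, 24, 33, 41, 62, 73, 84, 87, 93, 106, 123, 133, 137, 145, 164, 168, 172, 183, 203, 207, 211, 221, 225]

Fragment lengths:
  [0,9): 9 bp
  [9,21): 12 bp
  [21,24): 3 bp
  [24,33): 9 bp
  [33,41): 8 bp
  [41,62): 21 bp
  [62,73): 11 bp
  [73,84): 11 bp
  [84,87): 3 bp
  [87,93): 6 bp
  [93,106): 13 bp
  [106,123): 17 bp
  [123,133): 10 bp
  [133,137): 4 bp
  [137,145): 8 bp
  [145,164): 19 bp
  [164,168): 4 bp
  [168,172): 4 bp
  [172,183): 11 bp
  [183,203): 20 bp
  [203,207): 4 bp
  [207,211): 4 bp
  [211,221): 10 bp
  [221,225): 4 bp
  [225,230): 5 bp

[3,3,4,4,4,4,4,4,5,6,8,8,9,9,10,10,11,11,11,12,13,17,19,20,21]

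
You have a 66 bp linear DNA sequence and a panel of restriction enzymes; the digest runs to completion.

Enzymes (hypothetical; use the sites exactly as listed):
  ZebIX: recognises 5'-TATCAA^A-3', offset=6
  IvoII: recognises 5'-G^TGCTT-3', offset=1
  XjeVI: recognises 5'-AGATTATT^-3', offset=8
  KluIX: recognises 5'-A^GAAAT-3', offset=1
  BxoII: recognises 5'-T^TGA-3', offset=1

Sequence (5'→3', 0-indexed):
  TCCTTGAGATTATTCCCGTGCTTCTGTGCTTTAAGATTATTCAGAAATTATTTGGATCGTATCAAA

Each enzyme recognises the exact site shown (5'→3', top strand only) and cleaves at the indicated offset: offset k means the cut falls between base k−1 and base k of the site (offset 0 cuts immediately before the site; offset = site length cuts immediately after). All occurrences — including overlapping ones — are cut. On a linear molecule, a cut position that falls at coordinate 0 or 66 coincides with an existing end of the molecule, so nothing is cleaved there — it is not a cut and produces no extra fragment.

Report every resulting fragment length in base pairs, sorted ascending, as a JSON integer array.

[1,2,4,4,8,10,15,22]

Site scan:
  ZebIX (TATCAAA, off=6): starts [59] → cuts [65]
  IvoII (GTGCTT, off=1): starts [17, 25] → cuts [18, 26]
  XjeVI (AGATTATT, off=8): starts [6, 33] → cuts [14, 41]
  KluIX (AGAAAT, off=1): starts [42] → cuts [43]
  BxoII (TTGA, off=1): starts [3] → cuts [4]

All cut coordinates (distinct, sorted): [4, 14, 18, 26, 41, 43, 65]

Fragment lengths:
  [0,4): 4 bp
  [4,14): 10 bp
  [14,18): 4 bp
  [18,26): 8 bp
  [26,41): 15 bp
  [41,43): 2 bp
  [43,65): 22 bp
  [65,66): 1 bp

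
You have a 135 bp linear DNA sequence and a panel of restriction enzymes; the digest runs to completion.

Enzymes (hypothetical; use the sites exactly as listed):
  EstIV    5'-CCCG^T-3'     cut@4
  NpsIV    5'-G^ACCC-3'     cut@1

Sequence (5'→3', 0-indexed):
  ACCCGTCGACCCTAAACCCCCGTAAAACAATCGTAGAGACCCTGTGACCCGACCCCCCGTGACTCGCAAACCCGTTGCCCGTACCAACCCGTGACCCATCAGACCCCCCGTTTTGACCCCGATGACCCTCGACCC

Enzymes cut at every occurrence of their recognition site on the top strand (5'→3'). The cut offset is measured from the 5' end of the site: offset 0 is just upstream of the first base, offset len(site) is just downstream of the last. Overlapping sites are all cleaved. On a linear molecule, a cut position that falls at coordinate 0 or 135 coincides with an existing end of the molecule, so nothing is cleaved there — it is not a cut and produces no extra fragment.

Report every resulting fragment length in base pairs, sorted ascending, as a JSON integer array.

Site scan:
  EstIV (CCCGT, off=4): starts [1, 18, 55, 70, 77, 87, 106] → cuts [5, 22, 59, 74, 81, 91, 110]
  NpsIV (GACCC, off=1): starts [7, 37, 45, 50, 92, 101, 114, 123, 130] → cuts [8, 38, 46, 51, 93, 102, 115, 124, 131]

Pooled cuts: [5, 8, 22, 38, 46, 51, 59, 74, 81, 91, 93, 102, 110, 115, 124, 131]

Fragment lengths:
  [0,5): 5 bp
  [5,8): 3 bp
  [8,22): 14 bp
  [22,38): 16 bp
  [38,46): 8 bp
  [46,51): 5 bp
  [51,59): 8 bp
  [59,74): 15 bp
  [74,81): 7 bp
  [81,91): 10 bp
  [91,93): 2 bp
  [93,102): 9 bp
  [102,110): 8 bp
  [110,115): 5 bp
  [115,124): 9 bp
  [124,131): 7 bp
  [131,135): 4 bp

[2,3,4,5,5,5,7,7,8,8,8,9,9,10,14,15,16]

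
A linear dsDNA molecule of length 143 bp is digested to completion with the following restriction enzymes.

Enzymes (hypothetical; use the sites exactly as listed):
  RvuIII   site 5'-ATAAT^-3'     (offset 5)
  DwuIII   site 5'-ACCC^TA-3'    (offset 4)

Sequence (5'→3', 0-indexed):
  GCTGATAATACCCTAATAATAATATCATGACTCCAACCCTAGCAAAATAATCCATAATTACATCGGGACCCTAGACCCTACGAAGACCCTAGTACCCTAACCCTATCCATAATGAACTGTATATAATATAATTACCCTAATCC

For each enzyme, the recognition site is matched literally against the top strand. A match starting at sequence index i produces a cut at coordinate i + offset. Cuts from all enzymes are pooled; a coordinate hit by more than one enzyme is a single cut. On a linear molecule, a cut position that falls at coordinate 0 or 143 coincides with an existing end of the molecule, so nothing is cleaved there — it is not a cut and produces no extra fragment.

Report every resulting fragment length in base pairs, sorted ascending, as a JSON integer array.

[3,4,5,5,6,6,7,7,7,8,9,10,11,12,13,14,16]

Per-enzyme occurrences:
  RvuIII (ATAAT, off=5): starts [4, 15, 18, 46, 53, 108, 122, 127] → cuts [9, 20, 23, 51, 58, 113, 127, 132]
  DwuIII (ACCCTA, off=4): starts [9, 35, 67, 74, 85, 93, 99, 133] → cuts [13, 39, 71, 78, 89, 97, 103, 137]

Pooled cuts: [9, 13, 20, 23, 39, 51, 58, 71, 78, 89, 97, 103, 113, 127, 132, 137]

Fragment lengths:
  [0,9): 9 bp
  [9,13): 4 bp
  [13,20): 7 bp
  [20,23): 3 bp
  [23,39): 16 bp
  [39,51): 12 bp
  [51,58): 7 bp
  [58,71): 13 bp
  [71,78): 7 bp
  [78,89): 11 bp
  [89,97): 8 bp
  [97,103): 6 bp
  [103,113): 10 bp
  [113,127): 14 bp
  [127,132): 5 bp
  [132,137): 5 bp
  [137,143): 6 bp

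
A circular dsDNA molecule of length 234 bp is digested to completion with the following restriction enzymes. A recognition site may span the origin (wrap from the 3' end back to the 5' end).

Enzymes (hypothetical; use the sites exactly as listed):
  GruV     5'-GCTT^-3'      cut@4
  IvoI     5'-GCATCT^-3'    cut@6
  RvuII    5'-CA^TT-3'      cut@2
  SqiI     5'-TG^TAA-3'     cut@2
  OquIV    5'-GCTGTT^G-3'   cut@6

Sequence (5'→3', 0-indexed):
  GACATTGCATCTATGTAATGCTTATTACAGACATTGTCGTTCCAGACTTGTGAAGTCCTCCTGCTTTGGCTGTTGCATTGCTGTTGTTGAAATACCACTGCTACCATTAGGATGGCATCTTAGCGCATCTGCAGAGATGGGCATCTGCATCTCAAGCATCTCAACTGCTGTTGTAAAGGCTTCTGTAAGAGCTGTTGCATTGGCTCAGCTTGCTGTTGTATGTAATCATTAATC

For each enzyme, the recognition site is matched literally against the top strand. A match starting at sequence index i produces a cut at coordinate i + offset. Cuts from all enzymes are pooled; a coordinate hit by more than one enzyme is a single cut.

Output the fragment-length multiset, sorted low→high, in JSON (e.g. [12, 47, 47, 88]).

[1,3,3,3,3,5,6,6,6,8,8,8,8,9,9,10,10,10,11,11,12,14,16,21,33]

Site scan:
  GruV (GCTT, off=4): starts [19, 62, 178, 207] → cuts [23, 66, 182, 211]
  IvoI (GCATCT, off=6): starts [6, 114, 124, 140, 146, 155] → cuts [12, 120, 130, 146, 152, 161]
  RvuII (CATT, off=2): starts [2, 31, 75, 104, 197, 226] → cuts [4, 33, 77, 106, 199, 228]
  SqiI (TGTAA, off=2): starts [13, 171, 183, 220] → cuts [15, 173, 185, 222]
  OquIV (GCTGTTG, off=6): starts [68, 79, 166, 190, 211] → cuts [74, 85, 172, 196, 217]

All cut coordinates (distinct, sorted): [4, 12, 15, 23, 33, 66, 74, 77, 85, 106, 120, 130, 146, 152, 161, 172, 173, 182, 185, 196, 199, 211, 217, 222, 228]

Fragment lengths:
  4→12: 8 bp
  12→15: 3 bp
  15→23: 8 bp
  23→33: 10 bp
  33→66: 33 bp
  66→74: 8 bp
  74→77: 3 bp
  77→85: 8 bp
  85→106: 21 bp
  106→120: 14 bp
  120→130: 10 bp
  130→146: 16 bp
  146→152: 6 bp
  152→161: 9 bp
  161→172: 11 bp
  172→173: 1 bp
  173→182: 9 bp
  182→185: 3 bp
  185→196: 11 bp
  196→199: 3 bp
  199→211: 12 bp
  211→217: 6 bp
  217→222: 5 bp
  222→228: 6 bp
  228→4 (wrap): 234-228+4 = 10 bp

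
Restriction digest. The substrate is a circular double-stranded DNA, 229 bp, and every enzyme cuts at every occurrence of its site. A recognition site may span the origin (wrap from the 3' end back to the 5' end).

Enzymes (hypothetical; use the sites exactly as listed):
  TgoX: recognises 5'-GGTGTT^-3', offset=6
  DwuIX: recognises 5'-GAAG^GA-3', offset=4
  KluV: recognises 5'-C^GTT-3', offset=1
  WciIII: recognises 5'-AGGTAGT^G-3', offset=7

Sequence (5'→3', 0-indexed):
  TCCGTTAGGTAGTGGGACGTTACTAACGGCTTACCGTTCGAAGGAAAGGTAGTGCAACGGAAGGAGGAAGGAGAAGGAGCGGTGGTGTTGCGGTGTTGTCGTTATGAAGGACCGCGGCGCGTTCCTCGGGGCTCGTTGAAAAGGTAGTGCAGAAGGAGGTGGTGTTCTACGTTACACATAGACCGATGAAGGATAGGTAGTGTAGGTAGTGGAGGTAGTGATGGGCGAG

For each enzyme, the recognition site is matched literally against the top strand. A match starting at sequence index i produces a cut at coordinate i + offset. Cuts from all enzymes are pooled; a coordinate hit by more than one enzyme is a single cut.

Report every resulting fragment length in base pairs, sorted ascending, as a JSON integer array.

Per-enzyme occurrences:
  TgoX GGTGTT/6: at [83, 91, 160] ⇒ [89, 97, 166]
  DwuIX GAAGGA/4: at [39, 59, 66, 72, 105, 151, 187] ⇒ [43, 63, 70, 76, 109, 155, 191]
  KluV CGTT/1: at [2, 17, 34, 99, 119, 133, 169] ⇒ [3, 18, 35, 100, 120, 134, 170]
  WciIII AGGTAGTG/7: at [6, 46, 141, 194, 203, 212] ⇒ [13, 53, 148, 201, 210, 219]

All cut coordinates (distinct, sorted): [3, 13, 18, 35, 43, 53, 63, 70, 76, 89, 97, 100, 109, 120, 134, 148, 155, 166, 170, 191, 201, 210, 219]

Fragments:
  3→13: 10 bp
  13→18: 5 bp
  18→35: 17 bp
  35→43: 8 bp
  43→53: 10 bp
  53→63: 10 bp
  63→70: 7 bp
  70→76: 6 bp
  76→89: 13 bp
  89→97: 8 bp
  97→100: 3 bp
  100→109: 9 bp
  109→120: 11 bp
  120→134: 14 bp
  134→148: 14 bp
  148→155: 7 bp
  155→166: 11 bp
  166→170: 4 bp
  170→191: 21 bp
  191→201: 10 bp
  201→210: 9 bp
  210→219: 9 bp
  219→3 (wrap): 229-219+3 = 13 bp

[3,4,5,6,7,7,8,8,9,9,9,10,10,10,10,11,11,13,13,14,14,17,21]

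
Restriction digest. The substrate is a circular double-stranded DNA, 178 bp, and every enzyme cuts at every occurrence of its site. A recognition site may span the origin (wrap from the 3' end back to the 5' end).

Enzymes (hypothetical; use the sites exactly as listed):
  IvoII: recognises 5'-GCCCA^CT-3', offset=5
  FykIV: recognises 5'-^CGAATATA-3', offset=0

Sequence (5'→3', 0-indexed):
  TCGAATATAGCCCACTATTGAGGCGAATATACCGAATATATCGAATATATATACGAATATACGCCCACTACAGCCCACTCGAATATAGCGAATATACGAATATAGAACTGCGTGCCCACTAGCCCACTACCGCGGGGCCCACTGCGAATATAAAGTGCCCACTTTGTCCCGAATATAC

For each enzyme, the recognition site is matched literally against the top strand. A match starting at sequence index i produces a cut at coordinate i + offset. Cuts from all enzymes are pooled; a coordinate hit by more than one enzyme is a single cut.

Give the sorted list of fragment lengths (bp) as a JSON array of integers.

Site scan:
  IvoII (GCCCACT, off=5): starts [9, 62, 72, 113, 121, 136, 156] → cuts [14, 67, 77, 118, 126, 141, 161]
  FykIV (CGAATATA, off=0): starts [1, 23, 32, 41, 53, 79, 88, 96, 144, 169] → cuts [1, 23, 32, 41, 53, 79, 88, 96, 144, 169]

Pooled cuts: [1, 14, 23, 32, 41, 53, 67, 77, 79, 88, 96, 118, 126, 141, 144, 161, 169]

Fragments:
  1→14: 13 bp
  14→23: 9 bp
  23→32: 9 bp
  32→41: 9 bp
  41→53: 12 bp
  53→67: 14 bp
  67→77: 10 bp
  77→79: 2 bp
  79→88: 9 bp
  88→96: 8 bp
  96→118: 22 bp
  118→126: 8 bp
  126→141: 15 bp
  141→144: 3 bp
  144→161: 17 bp
  161→169: 8 bp
  169→1 (wrap): 178-169+1 = 10 bp

[2,3,8,8,8,9,9,9,9,10,10,12,13,14,15,17,22]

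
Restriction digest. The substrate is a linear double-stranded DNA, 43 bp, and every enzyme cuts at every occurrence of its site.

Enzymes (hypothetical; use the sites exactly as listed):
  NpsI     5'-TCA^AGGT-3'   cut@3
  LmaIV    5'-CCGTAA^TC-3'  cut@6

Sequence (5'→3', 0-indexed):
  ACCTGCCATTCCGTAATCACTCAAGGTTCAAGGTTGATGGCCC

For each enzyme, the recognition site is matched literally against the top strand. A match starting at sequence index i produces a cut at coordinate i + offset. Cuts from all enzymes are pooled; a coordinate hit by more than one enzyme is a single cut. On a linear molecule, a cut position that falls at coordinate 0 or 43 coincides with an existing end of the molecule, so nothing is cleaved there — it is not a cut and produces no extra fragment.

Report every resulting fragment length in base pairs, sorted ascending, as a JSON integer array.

[7,7,13,16]

Scan for sites:
  NpsI (TCAAGGT, off=3): starts [20, 27] → cuts [23, 30]
  LmaIV (CCGTAATC, off=6): starts [10] → cuts [16]

All cut coordinates (distinct, sorted): [16, 23, 30]

Fragment lengths:
  [0,16): 16 bp
  [16,23): 7 bp
  [23,30): 7 bp
  [30,43): 13 bp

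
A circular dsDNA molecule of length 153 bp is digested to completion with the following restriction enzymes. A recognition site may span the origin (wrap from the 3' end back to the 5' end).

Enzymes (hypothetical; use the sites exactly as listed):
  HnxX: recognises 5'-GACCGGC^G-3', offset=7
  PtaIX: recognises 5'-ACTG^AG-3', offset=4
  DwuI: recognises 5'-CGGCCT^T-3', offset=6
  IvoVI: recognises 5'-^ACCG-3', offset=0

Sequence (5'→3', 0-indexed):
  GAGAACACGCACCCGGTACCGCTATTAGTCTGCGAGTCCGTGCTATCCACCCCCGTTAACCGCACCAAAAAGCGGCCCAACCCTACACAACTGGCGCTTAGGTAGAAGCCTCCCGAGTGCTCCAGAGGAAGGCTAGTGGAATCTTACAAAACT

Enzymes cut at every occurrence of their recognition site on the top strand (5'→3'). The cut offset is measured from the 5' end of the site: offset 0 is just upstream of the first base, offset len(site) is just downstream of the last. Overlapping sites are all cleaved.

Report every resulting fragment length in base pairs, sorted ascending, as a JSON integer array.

Scan for sites:
  HnxX (GACCGGCG, off=7): no sites
  PtaIX ACTGAG/4: at [150] ⇒ [1]
  DwuI (CGGCCTT, off=6): no sites
  IvoVI ACCG/0: at [17, 58] ⇒ [17, 58]

All cut coordinates (distinct, sorted): [1, 17, 58]

Fragments:
  1→17: 16 bp
  17→58: 41 bp
  58→1 (wrap): 153-58+1 = 96 bp

[16,41,96]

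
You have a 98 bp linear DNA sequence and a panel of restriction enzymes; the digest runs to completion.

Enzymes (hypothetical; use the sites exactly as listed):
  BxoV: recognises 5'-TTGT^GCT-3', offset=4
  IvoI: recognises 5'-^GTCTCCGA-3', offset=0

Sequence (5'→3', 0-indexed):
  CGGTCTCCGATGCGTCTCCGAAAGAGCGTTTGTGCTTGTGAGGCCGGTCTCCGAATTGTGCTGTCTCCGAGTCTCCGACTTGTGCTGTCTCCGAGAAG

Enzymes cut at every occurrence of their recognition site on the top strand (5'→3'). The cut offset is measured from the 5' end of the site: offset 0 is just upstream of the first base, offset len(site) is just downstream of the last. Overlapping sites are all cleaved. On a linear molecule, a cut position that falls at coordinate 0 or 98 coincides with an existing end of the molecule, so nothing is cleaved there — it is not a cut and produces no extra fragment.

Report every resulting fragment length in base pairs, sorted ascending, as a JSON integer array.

[2,3,3,8,11,12,13,13,13,20]

Site scan:
  BxoV TTGTGCT/4: at [29, 55, 79] ⇒ [33, 59, 83]
  IvoI GTCTCCGA/0: at [2, 13, 46, 62, 70, 86] ⇒ [2, 13, 46, 62, 70, 86]

Pooled cuts: [2, 13, 33, 46, 59, 62, 70, 83, 86]

Fragments:
  [0,2): 2 bp
  [2,13): 11 bp
  [13,33): 20 bp
  [33,46): 13 bp
  [46,59): 13 bp
  [59,62): 3 bp
  [62,70): 8 bp
  [70,83): 13 bp
  [83,86): 3 bp
  [86,98): 12 bp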